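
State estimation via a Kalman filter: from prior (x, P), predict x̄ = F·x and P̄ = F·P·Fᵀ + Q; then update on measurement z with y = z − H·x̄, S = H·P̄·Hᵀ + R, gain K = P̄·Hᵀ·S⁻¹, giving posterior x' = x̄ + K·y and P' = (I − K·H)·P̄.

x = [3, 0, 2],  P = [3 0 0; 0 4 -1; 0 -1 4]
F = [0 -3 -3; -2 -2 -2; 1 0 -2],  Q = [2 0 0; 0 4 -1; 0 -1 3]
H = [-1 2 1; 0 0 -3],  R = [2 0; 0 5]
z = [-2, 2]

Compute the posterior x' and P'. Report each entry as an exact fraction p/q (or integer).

x̄ = F·x = [-6, -10, -1]
P̄ = F·P·Fᵀ + Q = [56 36 18; 36 40 5; 18 5 22]
y = z − H·x̄ = [13, -1]
S = H·P̄·Hᵀ + R = [80 -42; -42 203]
K = P̄·Hᵀ·S⁻¹ = [331/1034 -723/3619; 121/188 39/658; 5/1034 -1173/3619]
x' = x̄ + K·y = [-11861/7238, -2227/1316, -4437/7238]
P' = (I − K·H)·P̄ = [124233/3619 11395/658 1205/3619; 11395/658 12307/1316 -65/658; 1205/3619 -65/658 1955/3619]

x' = [-11861/7238, -2227/1316, -4437/7238]
P' = [124233/3619 11395/658 1205/3619; 11395/658 12307/1316 -65/658; 1205/3619 -65/658 1955/3619]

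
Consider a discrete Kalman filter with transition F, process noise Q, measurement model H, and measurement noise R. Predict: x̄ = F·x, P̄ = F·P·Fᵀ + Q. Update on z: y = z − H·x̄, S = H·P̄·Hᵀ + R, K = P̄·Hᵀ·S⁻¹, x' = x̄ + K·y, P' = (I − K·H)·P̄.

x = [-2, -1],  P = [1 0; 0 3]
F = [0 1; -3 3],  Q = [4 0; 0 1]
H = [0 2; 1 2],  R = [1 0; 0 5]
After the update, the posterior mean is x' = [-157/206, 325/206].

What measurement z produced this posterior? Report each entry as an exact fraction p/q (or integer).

z = [3, 3]

x̄ = F·x = [-1, 3]
P̄ = F·P·Fᵀ + Q = [7 9; 9 37]
S = H·P̄·Hᵀ + R = [149 166; 166 196]
K = P̄·Hᵀ·S⁻¹ = [-311/824 737/1648; 363/824 83/1648]
x' − x̄ = [49/206, -293/206] = K·y
y = (KᵀK)⁻¹·Kᵀ·(x' − x̄) = [-3, -2]
z = y + H·x̄ = [-3, -2] + [6, 5] = [3, 3]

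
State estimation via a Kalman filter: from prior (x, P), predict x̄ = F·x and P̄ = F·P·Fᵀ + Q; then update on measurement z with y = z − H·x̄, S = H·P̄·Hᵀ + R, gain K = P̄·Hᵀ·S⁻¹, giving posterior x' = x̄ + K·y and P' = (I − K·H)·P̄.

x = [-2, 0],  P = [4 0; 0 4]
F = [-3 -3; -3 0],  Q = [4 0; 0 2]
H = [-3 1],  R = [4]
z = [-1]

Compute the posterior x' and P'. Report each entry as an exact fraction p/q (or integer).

x' = [158/85, 229/51]
P' = [316/85 164/17; 164/17 1448/51]

x̄ = F·x = [6, 6]
P̄ = F·P·Fᵀ + Q = [76 36; 36 38]
y = z − H·x̄ = [11]
S = H·P̄·Hᵀ + R = [510]
K = P̄·Hᵀ·S⁻¹ = [-32/85; -7/51]
x' = x̄ + K·y = [158/85, 229/51]
P' = (I − K·H)·P̄ = [316/85 164/17; 164/17 1448/51]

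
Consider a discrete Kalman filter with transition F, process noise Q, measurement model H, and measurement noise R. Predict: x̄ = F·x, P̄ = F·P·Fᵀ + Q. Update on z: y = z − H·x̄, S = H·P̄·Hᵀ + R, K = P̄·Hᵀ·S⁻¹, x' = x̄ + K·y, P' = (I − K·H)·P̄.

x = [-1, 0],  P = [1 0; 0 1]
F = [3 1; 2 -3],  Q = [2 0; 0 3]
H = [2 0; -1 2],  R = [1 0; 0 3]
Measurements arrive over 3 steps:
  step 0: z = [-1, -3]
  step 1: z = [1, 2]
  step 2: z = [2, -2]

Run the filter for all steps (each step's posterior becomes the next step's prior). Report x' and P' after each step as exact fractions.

step 0: x' = [-1725/3139, -5514/3139], P' = [768/3139 375/3139; 375/3139 2427/3139]
step 1: x' = [1100093/2955968, 1964925/1477984], P' = [697041/2955968 152913/1477984; 152913/1477984 545169/738992]
step 2: x' = [45879627/45079151, -30378872/45079151], P' = [626537463/2659669909 275465634/2659669909; 275465634/2659669909 1961124339/2659669909]

step 0: x̄ = F·x = [-3, -2]
step 0: P̄ = F·P·Fᵀ + Q = [12 3; 3 16]
step 0: y = z − H·x̄ = [5, -2]
step 0: S = H·P̄·Hᵀ + R = [49 -12; -12 67]
step 0: K = P̄·Hᵀ·S⁻¹ = [1536/3139 -6/3139; 750/3139 1493/3139]
step 0: x' = x̄ + K·y = [-1725/3139, -5514/3139]
step 0: P' = (I − K·H)·P̄ = [768/3139 375/3139; 375/3139 2427/3139]
step 1: x̄ = F·x = [-10689/3139, 13092/3139]
step 1: P̄ = F·P·Fᵀ + Q = [17867/3139 -5298/3139; -5298/3139 29832/3139]
step 1: y = z − H·x̄ = [24517/3139, -30595/3139]
step 1: S = H·P̄·Hᵀ + R = [74607/3139 -56926/3139; -56926/3139 167804/3139]
step 1: K = P̄·Hᵀ·S⁻¹ = [697041/1477984 -28463/2955968; 152913/738992 675921/1477984]
step 1: x' = x̄ + K·y = [1100093/2955968, 1964925/1477984]
step 1: P' = (I − K·H)·P̄ = [697041/2955968 152913/1477984; 152913/1477984 545169/738992]
step 2: x̄ = F·x = [7230129/2955968, -2397341/738992]
step 2: P̄ = F·P·Fᵀ + Q = [16200937/2955968 -1125141/738992; -1125141/738992 1725765/184748]
step 2: y = z − H·x̄ = [-4274161/1477984, 20496921/2955968]
step 2: S = H·P̄·Hᵀ + R = [16939929/738992 -25202065/1477984; -25202065/1477984 153520057/2955968]
step 2: K = P̄·Hᵀ·S⁻¹ = [1253074926/2659669909 -25202065/2659669909; 550931268/2659669909 1215594348/2659669909]
step 2: x' = x̄ + K·y = [45879627/45079151, -30378872/45079151]
step 2: P' = (I − K·H)·P̄ = [626537463/2659669909 275465634/2659669909; 275465634/2659669909 1961124339/2659669909]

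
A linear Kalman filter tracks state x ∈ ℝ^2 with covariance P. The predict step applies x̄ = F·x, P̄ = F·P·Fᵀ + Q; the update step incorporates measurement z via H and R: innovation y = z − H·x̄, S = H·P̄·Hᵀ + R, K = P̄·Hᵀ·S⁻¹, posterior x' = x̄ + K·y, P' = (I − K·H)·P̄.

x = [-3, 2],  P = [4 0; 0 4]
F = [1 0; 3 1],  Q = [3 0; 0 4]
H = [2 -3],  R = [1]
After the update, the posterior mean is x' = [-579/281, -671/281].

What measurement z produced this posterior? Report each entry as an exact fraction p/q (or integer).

z = [3]

x̄ = F·x = [-3, -7]
P̄ = F·P·Fᵀ + Q = [7 12; 12 44]
S = H·P̄·Hᵀ + R = [281]
K = P̄·Hᵀ·S⁻¹ = [-22/281; -108/281]
x' − x̄ = [264/281, 1296/281] = K·y
y = (KᵀK)⁻¹·Kᵀ·(x' − x̄) = [-12]
z = y + H·x̄ = [-12] + [15] = [3]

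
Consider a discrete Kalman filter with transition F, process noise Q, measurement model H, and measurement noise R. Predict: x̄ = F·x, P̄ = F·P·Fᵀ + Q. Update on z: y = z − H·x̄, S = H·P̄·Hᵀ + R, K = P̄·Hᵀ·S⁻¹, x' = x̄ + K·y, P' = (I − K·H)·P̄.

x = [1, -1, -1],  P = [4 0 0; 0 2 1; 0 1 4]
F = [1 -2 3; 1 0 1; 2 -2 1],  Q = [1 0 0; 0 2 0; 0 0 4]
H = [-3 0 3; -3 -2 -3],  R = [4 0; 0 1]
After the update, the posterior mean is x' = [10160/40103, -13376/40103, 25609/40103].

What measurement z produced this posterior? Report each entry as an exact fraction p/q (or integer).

z = [1, -2]

x̄ = F·x = [0, 0, 3]
P̄ = F·P·Fᵀ + Q = [37 14 20; 14 10 10; 20 10 28]
S = H·P̄·Hᵀ + R = [229 105; 105 1274]
K = P̄·Hᵀ·S⁻¹ = [-6297/40103 -40216/280721; -804/40103 -19808/280721; 6828/40103 -40076/280721]
x' − x̄ = [10160/40103, -13376/40103, -94700/40103] = K·y
y = (KᵀK)⁻¹·Kᵀ·(x' − x̄) = [-8, 7]
z = y + H·x̄ = [-8, 7] + [9, -9] = [1, -2]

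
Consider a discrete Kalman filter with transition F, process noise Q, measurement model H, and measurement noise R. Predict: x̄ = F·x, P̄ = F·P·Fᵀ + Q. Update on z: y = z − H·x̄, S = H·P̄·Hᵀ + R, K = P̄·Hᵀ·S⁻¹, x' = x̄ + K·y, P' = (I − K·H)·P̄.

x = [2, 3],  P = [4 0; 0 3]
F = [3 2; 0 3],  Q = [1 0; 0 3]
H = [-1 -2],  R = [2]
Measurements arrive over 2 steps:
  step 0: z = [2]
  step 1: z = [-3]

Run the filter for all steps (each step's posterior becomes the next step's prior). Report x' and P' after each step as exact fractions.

step 0: x' = [196/243, -103/81], P' = [4682/243 -752/81; -752/81 134/27]
step 1: x' = [-22121/4893, 5843/1631], P' = [118654/1631 -59994/1631; -59994/1631 31119/1631]

step 0: x̄ = F·x = [12, 9]
step 0: P̄ = F·P·Fᵀ + Q = [49 18; 18 30]
step 0: y = z − H·x̄ = [32]
step 0: S = H·P̄·Hᵀ + R = [243]
step 0: K = P̄·Hᵀ·S⁻¹ = [-85/243; -26/81]
step 0: x' = x̄ + K·y = [196/243, -103/81]
step 0: P' = (I − K·H)·P̄ = [4682/243 -752/81; -752/81 134/27]
step 1: x̄ = F·x = [-10/81, -103/27]
step 1: P̄ = F·P·Fᵀ + Q = [2237/27 -484/9; -484/9 143/3]
step 1: y = z − H·x̄ = [-871/81]
step 1: S = H·P̄·Hᵀ + R = [1631/27]
step 1: K = P̄·Hᵀ·S⁻¹ = [667/1631; -1122/1631]
step 1: x' = x̄ + K·y = [-22121/4893, 5843/1631]
step 1: P' = (I − K·H)·P̄ = [118654/1631 -59994/1631; -59994/1631 31119/1631]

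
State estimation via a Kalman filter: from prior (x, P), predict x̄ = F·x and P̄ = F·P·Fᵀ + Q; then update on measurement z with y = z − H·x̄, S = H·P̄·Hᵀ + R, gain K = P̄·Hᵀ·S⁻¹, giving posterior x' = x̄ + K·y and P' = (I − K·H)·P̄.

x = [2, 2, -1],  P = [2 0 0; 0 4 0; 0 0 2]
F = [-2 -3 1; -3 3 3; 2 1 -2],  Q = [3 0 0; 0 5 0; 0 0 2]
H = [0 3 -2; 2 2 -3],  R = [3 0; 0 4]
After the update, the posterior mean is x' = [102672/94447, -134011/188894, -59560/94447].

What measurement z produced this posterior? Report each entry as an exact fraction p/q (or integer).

x̄ = F·x = [-11, -3, 8]
P̄ = F·P·Fᵀ + Q = [49 -18 -24; -18 77 -12; -24 -12 22]
S = H·P̄·Hᵀ + R = [928 738; 738 994]
K = P̄·Hᵀ·S⁻¹ = [-26214/94447 32195/94447; 69909/188894 -22639/188894; 5581/94447 -17256/94447]
x' − x̄ = [1141589/94447, 432671/188894, -815136/94447] = K·y
y = (KᵀK)⁻¹·Kᵀ·(x' − x̄) = [24, 55]
z = y + H·x̄ = [24, 55] + [-25, -52] = [-1, 3]

z = [-1, 3]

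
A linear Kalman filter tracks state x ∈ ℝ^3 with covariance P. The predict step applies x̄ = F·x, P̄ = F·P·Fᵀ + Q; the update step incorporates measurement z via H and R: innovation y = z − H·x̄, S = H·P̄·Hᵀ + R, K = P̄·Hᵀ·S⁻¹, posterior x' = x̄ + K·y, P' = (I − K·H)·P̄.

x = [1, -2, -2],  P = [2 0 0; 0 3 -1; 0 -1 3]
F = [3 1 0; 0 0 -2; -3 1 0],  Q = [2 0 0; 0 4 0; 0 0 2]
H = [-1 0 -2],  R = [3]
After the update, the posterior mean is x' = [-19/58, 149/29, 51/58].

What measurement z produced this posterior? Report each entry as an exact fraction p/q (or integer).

x̄ = F·x = [1, 4, -5]
P̄ = F·P·Fᵀ + Q = [23 2 -15; 2 16 2; -15 2 23]
S = H·P̄·Hᵀ + R = [58]
K = P̄·Hᵀ·S⁻¹ = [7/58; -3/29; -31/58]
x' − x̄ = [-77/58, 33/29, 341/58] = K·y
y = (KᵀK)⁻¹·Kᵀ·(x' − x̄) = [-11]
z = y + H·x̄ = [-11] + [9] = [-2]

z = [-2]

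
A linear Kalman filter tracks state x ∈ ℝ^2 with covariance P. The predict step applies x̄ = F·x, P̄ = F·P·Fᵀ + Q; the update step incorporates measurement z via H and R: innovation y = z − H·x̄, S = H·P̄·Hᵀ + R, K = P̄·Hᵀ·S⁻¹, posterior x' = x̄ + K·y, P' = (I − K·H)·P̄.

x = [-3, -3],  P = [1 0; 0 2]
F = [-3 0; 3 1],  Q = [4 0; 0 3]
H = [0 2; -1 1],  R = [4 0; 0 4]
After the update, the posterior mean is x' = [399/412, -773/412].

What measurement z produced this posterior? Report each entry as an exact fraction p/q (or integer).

z = [-3, -2]

x̄ = F·x = [9, -12]
P̄ = F·P·Fᵀ + Q = [13 -9; -9 14]
S = H·P̄·Hᵀ + R = [60 46; 46 49]
K = P̄·Hᵀ·S⁻¹ = [65/412 -123/206; 157/412 23/206]
x' − x̄ = [-3309/412, 4171/412] = K·y
y = (KᵀK)⁻¹·Kᵀ·(x' − x̄) = [21, 19]
z = y + H·x̄ = [21, 19] + [-24, -21] = [-3, -2]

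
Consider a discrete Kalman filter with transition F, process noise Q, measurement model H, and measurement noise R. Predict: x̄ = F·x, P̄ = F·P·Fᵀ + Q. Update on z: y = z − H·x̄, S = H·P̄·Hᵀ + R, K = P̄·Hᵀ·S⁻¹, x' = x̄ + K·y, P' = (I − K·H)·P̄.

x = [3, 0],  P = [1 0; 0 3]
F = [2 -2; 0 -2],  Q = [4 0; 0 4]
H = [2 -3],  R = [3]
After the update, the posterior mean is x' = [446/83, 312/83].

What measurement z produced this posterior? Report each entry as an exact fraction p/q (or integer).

z = [-1]

x̄ = F·x = [6, 0]
P̄ = F·P·Fᵀ + Q = [20 12; 12 16]
S = H·P̄·Hᵀ + R = [83]
K = P̄·Hᵀ·S⁻¹ = [4/83; -24/83]
x' − x̄ = [-52/83, 312/83] = K·y
y = (KᵀK)⁻¹·Kᵀ·(x' − x̄) = [-13]
z = y + H·x̄ = [-13] + [12] = [-1]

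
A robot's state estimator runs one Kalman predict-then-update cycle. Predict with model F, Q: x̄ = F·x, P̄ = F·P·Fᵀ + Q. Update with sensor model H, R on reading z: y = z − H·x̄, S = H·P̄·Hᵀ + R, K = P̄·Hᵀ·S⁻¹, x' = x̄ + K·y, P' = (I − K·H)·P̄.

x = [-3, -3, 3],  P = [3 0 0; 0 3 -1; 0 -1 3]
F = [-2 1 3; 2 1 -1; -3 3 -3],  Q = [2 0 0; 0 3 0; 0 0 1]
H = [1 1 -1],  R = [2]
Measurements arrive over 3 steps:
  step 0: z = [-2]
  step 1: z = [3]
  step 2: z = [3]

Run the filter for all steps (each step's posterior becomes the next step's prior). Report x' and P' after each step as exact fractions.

step 0: x̄ = F·x = [12, -12, -9]
step 0: P̄ = F·P·Fᵀ + Q = [38 -20 -6; -20 23 6; -6 6 100]
step 0: y = z − H·x̄ = [-11]
step 0: S = H·P̄·Hᵀ + R = [123]
step 0: K = P̄·Hᵀ·S⁻¹ = [8/41; -1/41; -100/123]
step 0: x' = x̄ + K·y = [404/41, -481/41, -7/123]
step 0: P' = (I − K·H)·P̄ = [1366/41 -796/41 554/41; -796/41 940/41 146/41; 554/41 146/41 2300/123]
step 1: x̄ = F·x = [-1296/41, 988/123, -2648/41]
step 1: P̄ = F·P·Fᵀ + Q = [10798/41 -2100/41 10494/41; -2100/41 4805/123 -8002/41; 10494/41 -8002/41 49367/41]
step 1: y = z − H·x̄ = [-4675/123]
step 1: S = H·P̄·Hᵀ + R = [157994/123]
step 1: K = P̄·Hᵀ·S⁻¹ = [-2694/78997; 22511/157994; -140625/157994]
step 1: x' = x̄ + K·y = [-2394682/78997, 413489/157994, -4859207/157994]
step 1: P' = (I − K·H)·P̄ = [20687102/78997 -3553142/78997 17139348/78997; -3553142/78997 2052163/157994 -5099143/157994; 17139348/78997 -5099143/157994 29460803/157994]
step 2: x̄ = F·x = [-2292702/78997, -2153016/78997, 15093090/78997]
step 2: P̄ = F·P·Fᵀ + Q = [9749060/78997 6102110/78997 -40109952/78997; 6102110/78997 21071065/78997 -123633204/78997; -40109952/78997 -123633204/78997 746428369/78997]
step 2: y = z − H·x̄ = [19775799/78997]
step 2: S = H·P̄·Hᵀ + R = [1117097020/78997]
step 2: K = P̄·Hᵀ·S⁻¹ = [27980561/558548510; 150806379/1117097020; -182034305/223419404]
step 2: x' = x̄ + K·y = [-9206012073/558548510, 7306465833/1117097020, -2883459555/223419404]
step 2: P' = (I − K·H)·P̄ = [24554725807/279274255 -10270296827/558548510 7756638733/111709702; -10270296827/558548510 10074559447/1117097020 -2153529393/223419404; 7756638733/111709702 -2153529393/223419404 13723816683/223419404]

step 0: x' = [404/41, -481/41, -7/123], P' = [1366/41 -796/41 554/41; -796/41 940/41 146/41; 554/41 146/41 2300/123]
step 1: x' = [-2394682/78997, 413489/157994, -4859207/157994], P' = [20687102/78997 -3553142/78997 17139348/78997; -3553142/78997 2052163/157994 -5099143/157994; 17139348/78997 -5099143/157994 29460803/157994]
step 2: x' = [-9206012073/558548510, 7306465833/1117097020, -2883459555/223419404], P' = [24554725807/279274255 -10270296827/558548510 7756638733/111709702; -10270296827/558548510 10074559447/1117097020 -2153529393/223419404; 7756638733/111709702 -2153529393/223419404 13723816683/223419404]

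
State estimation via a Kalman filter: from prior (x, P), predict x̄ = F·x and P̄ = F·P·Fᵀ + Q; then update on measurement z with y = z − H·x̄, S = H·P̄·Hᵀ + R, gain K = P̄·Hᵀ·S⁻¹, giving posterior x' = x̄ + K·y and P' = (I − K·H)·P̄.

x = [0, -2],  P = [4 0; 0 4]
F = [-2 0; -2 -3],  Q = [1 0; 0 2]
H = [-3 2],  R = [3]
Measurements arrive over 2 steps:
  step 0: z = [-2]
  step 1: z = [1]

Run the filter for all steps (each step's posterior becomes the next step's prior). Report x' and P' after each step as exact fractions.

step 0: x' = [133/90, 4/3], P' = [2699/180 67/3; 67/3 34]
step 1: x' = [-6625/4937, -52691/34559], P' = [30828/4937 48219/4937; 48219/4937 552876/34559]

step 0: x̄ = F·x = [0, 6]
step 0: P̄ = F·P·Fᵀ + Q = [17 16; 16 54]
step 0: y = z − H·x̄ = [-14]
step 0: S = H·P̄·Hᵀ + R = [180]
step 0: K = P̄·Hᵀ·S⁻¹ = [-19/180; 1/3]
step 0: x' = x̄ + K·y = [133/90, 4/3]
step 0: P' = (I − K·H)·P̄ = [2699/180 67/3; 67/3 34]
step 1: x̄ = F·x = [-133/45, -313/45]
step 1: P̄ = F·P·Fᵀ + Q = [2744/45 8729/45; 8729/45 28619/45]
step 1: y = z − H·x̄ = [272/45]
step 1: S = H·P̄·Hᵀ + R = [34559/45]
step 1: K = P̄·Hᵀ·S⁻¹ = [1318/4937; 31051/34559]
step 1: x' = x̄ + K·y = [-6625/4937, -52691/34559]
step 1: P' = (I − K·H)·P̄ = [30828/4937 48219/4937; 48219/4937 552876/34559]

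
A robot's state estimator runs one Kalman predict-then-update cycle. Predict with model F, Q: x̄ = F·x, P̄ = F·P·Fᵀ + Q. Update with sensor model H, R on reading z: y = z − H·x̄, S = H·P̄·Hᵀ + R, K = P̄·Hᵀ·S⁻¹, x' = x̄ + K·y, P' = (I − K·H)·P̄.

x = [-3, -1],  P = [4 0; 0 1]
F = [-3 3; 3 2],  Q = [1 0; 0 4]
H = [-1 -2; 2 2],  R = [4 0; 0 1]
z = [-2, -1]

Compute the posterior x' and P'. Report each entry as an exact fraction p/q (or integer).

x̄ = F·x = [6, -11]
P̄ = F·P·Fᵀ + Q = [46 -30; -30 44]
y = z − H·x̄ = [-18, 9]
S = H·P̄·Hᵀ + R = [106 -88; -88 121]
K = P̄·Hᵀ·S⁻¹ = [205/231 2312/2541; -69/77 -356/847]
x' = x̄ + K·y = [-216/121, 163/121]
P' = (I − K·H)·P̄ = [11332/2541 -3392/847; -3392/847 3214/847]

x' = [-216/121, 163/121]
P' = [11332/2541 -3392/847; -3392/847 3214/847]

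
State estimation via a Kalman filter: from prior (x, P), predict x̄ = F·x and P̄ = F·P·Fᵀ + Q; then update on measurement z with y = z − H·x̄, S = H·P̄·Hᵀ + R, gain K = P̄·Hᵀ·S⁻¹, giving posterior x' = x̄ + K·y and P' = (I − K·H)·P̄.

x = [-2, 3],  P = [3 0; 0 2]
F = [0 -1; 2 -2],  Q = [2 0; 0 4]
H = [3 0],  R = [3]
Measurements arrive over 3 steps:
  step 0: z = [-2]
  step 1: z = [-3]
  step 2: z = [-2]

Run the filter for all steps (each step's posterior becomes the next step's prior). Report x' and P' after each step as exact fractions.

step 0: x' = [-11/13, -102/13], P' = [4/13 4/13; 4/13 264/13]
step 1: x' = [-768/883, -1438/883], P' = [290/883 520/883; 520/883 11772/883]
step 2: x' = [-25638/41497, -91980/41497], P' = [13538/41497 22504/41497; 22504/41497 517324/41497]

step 0: x̄ = F·x = [-3, -10]
step 0: P̄ = F·P·Fᵀ + Q = [4 4; 4 24]
step 0: y = z − H·x̄ = [7]
step 0: S = H·P̄·Hᵀ + R = [39]
step 0: K = P̄·Hᵀ·S⁻¹ = [4/13; 4/13]
step 0: x' = x̄ + K·y = [-11/13, -102/13]
step 0: P' = (I − K·H)·P̄ = [4/13 4/13; 4/13 264/13]
step 1: x̄ = F·x = [102/13, 14]
step 1: P̄ = F·P·Fᵀ + Q = [290/13 40; 40 84]
step 1: y = z − H·x̄ = [-345/13]
step 1: S = H·P̄·Hᵀ + R = [2649/13]
step 1: K = P̄·Hᵀ·S⁻¹ = [290/883; 520/883]
step 1: x' = x̄ + K·y = [-768/883, -1438/883]
step 1: P' = (I − K·H)·P̄ = [290/883 520/883; 520/883 11772/883]
step 2: x̄ = F·x = [1438/883, 1340/883]
step 2: P̄ = F·P·Fᵀ + Q = [13538/883 22504/883; 22504/883 47620/883]
step 2: y = z − H·x̄ = [-6080/883]
step 2: S = H·P̄·Hᵀ + R = [124491/883]
step 2: K = P̄·Hᵀ·S⁻¹ = [13538/41497; 22504/41497]
step 2: x' = x̄ + K·y = [-25638/41497, -91980/41497]
step 2: P' = (I − K·H)·P̄ = [13538/41497 22504/41497; 22504/41497 517324/41497]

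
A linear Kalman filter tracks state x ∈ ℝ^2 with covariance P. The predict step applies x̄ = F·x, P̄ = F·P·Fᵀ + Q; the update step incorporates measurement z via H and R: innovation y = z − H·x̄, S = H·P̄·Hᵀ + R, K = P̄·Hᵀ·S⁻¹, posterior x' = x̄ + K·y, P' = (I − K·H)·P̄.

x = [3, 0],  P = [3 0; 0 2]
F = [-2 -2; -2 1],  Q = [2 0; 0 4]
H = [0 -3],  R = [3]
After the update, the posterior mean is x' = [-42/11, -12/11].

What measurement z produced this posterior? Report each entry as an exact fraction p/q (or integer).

x̄ = F·x = [-6, -6]
P̄ = F·P·Fᵀ + Q = [22 8; 8 18]
S = H·P̄·Hᵀ + R = [165]
K = P̄·Hᵀ·S⁻¹ = [-8/55; -18/55]
x' − x̄ = [24/11, 54/11] = K·y
y = (KᵀK)⁻¹·Kᵀ·(x' − x̄) = [-15]
z = y + H·x̄ = [-15] + [18] = [3]

z = [3]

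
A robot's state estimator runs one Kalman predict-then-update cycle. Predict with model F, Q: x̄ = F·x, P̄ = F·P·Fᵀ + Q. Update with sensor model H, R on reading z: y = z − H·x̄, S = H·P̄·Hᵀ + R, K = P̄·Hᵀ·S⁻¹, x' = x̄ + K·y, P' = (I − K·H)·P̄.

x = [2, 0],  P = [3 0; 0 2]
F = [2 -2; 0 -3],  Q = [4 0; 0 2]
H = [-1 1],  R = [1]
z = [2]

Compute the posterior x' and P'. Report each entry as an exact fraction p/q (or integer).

x' = [4/7, 16/7]
P' = [120/7 116/7; 116/7 356/21]

x̄ = F·x = [4, 0]
P̄ = F·P·Fᵀ + Q = [24 12; 12 20]
y = z − H·x̄ = [6]
S = H·P̄·Hᵀ + R = [21]
K = P̄·Hᵀ·S⁻¹ = [-4/7; 8/21]
x' = x̄ + K·y = [4/7, 16/7]
P' = (I − K·H)·P̄ = [120/7 116/7; 116/7 356/21]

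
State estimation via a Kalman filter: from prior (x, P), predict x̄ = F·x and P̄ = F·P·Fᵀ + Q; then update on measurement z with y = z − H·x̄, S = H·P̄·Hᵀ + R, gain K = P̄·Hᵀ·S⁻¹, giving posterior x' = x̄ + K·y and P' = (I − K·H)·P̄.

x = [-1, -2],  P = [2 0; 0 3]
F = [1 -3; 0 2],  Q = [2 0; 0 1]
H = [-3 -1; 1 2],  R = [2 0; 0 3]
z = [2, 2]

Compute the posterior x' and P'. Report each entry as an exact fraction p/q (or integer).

x̄ = F·x = [5, -4]
P̄ = F·P·Fᵀ + Q = [31 -18; -18 13]
y = z − H·x̄ = [13, 5]
S = H·P̄·Hᵀ + R = [186 7; 7 14]
K = P̄·Hᵀ·S⁻¹ = [-29/73 -81/511; 74/365 1201/2555]
x' = x̄ + K·y = [-489/511, 2519/2555]
P' = (I − K·H)·P̄ = [211/511 -227/511; -227/511 2369/2555]

x' = [-489/511, 2519/2555]
P' = [211/511 -227/511; -227/511 2369/2555]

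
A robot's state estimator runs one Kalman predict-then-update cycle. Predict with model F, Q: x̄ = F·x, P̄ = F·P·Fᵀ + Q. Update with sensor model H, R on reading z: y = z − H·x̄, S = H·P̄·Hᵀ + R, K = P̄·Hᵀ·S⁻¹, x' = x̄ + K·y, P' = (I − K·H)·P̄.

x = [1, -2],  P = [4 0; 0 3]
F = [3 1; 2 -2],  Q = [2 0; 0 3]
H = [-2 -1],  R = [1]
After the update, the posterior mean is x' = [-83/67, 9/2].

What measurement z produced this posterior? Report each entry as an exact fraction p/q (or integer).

z = [-2]

x̄ = F·x = [1, 6]
P̄ = F·P·Fᵀ + Q = [41 18; 18 31]
S = H·P̄·Hᵀ + R = [268]
K = P̄·Hᵀ·S⁻¹ = [-25/67; -1/4]
x' − x̄ = [-150/67, -3/2] = K·y
y = (KᵀK)⁻¹·Kᵀ·(x' − x̄) = [6]
z = y + H·x̄ = [6] + [-8] = [-2]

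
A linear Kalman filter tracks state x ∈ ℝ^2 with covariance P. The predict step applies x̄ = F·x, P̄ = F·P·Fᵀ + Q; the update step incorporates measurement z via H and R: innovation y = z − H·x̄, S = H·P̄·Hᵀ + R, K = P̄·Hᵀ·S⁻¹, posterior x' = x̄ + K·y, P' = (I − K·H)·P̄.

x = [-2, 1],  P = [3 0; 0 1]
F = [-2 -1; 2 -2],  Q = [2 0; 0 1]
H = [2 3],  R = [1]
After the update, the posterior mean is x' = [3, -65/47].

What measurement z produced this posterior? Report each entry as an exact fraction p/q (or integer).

z = [2]

x̄ = F·x = [3, -6]
P̄ = F·P·Fᵀ + Q = [15 -10; -10 17]
S = H·P̄·Hᵀ + R = [94]
K = P̄·Hᵀ·S⁻¹ = [0; 31/94]
x' − x̄ = [0, 217/47] = K·y
y = (KᵀK)⁻¹·Kᵀ·(x' − x̄) = [14]
z = y + H·x̄ = [14] + [-12] = [2]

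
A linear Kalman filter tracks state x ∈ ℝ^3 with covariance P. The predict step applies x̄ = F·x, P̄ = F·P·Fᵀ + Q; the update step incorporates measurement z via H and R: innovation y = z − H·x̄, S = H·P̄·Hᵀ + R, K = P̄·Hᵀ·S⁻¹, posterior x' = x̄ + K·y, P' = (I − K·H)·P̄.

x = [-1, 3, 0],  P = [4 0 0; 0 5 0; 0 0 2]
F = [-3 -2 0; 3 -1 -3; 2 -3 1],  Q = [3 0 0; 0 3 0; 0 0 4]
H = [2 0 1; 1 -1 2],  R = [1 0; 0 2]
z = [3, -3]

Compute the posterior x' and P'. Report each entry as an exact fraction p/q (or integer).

x̄ = F·x = [-3, -6, -11]
P̄ = F·P·Fᵀ + Q = [59 -26 6; -26 62 33; 6 33 67]
y = z − H·x̄ = [20, 16]
S = H·P̄·Hᵀ + R = [328 301; 301 335]
K = P̄·Hᵀ·S⁻¹ = [12343/19279 -5508/19279; 257/19279 -1497/19279; -5742/19279 11317/19279]
x' = x̄ + K·y = [100895/19279, -134486/19279, -145837/19279]
P' = (I − K·H)·P̄ = [141205/19279 -387913/19279 -270067/19279; -387913/19279 1167247/19279 776083/19279; -270067/19279 776083/19279 534392/19279]

x' = [100895/19279, -134486/19279, -145837/19279]
P' = [141205/19279 -387913/19279 -270067/19279; -387913/19279 1167247/19279 776083/19279; -270067/19279 776083/19279 534392/19279]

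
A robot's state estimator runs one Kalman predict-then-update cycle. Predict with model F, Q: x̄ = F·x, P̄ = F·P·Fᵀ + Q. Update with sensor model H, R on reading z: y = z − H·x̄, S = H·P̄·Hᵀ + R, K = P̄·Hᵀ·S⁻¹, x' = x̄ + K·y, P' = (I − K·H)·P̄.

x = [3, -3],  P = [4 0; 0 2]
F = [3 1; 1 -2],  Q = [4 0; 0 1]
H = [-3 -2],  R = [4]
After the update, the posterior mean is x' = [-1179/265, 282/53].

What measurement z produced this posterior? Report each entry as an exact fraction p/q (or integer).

x̄ = F·x = [6, 9]
P̄ = F·P·Fᵀ + Q = [42 8; 8 13]
S = H·P̄·Hᵀ + R = [530]
K = P̄·Hᵀ·S⁻¹ = [-71/265; -5/53]
x' − x̄ = [-2769/265, -195/53] = K·y
y = (KᵀK)⁻¹·Kᵀ·(x' − x̄) = [39]
z = y + H·x̄ = [39] + [-36] = [3]

z = [3]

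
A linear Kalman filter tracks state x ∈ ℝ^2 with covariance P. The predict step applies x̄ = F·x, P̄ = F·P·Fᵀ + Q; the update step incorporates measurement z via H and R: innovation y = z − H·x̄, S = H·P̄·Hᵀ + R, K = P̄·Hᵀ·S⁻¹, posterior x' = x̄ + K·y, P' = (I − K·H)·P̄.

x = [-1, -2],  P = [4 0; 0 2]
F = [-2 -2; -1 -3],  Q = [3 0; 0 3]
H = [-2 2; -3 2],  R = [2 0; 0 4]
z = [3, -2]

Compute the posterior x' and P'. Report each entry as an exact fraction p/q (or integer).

x̄ = F·x = [6, 7]
P̄ = F·P·Fᵀ + Q = [27 20; 20 25]
y = z − H·x̄ = [1, 2]
S = H·P̄·Hᵀ + R = [50 62; 62 107]
K = P̄·Hᵀ·S⁻¹ = [174/251 -197/251; 845/753 -560/753]
x' = x̄ + K·y = [1286/251, 4996/753]
P' = (I − K·H)·P̄ = [1136/251 1310/251; 1310/251 4775/753]

x' = [1286/251, 4996/753]
P' = [1136/251 1310/251; 1310/251 4775/753]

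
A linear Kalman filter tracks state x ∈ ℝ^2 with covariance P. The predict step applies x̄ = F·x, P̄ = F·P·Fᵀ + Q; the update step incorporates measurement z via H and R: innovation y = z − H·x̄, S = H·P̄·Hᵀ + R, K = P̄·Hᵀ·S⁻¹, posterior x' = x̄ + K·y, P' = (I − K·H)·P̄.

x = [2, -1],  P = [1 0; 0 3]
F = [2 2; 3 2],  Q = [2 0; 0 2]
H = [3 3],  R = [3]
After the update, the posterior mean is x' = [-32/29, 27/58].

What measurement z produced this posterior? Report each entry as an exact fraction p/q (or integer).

z = [-2]

x̄ = F·x = [2, 4]
P̄ = F·P·Fᵀ + Q = [18 18; 18 23]
S = H·P̄·Hᵀ + R = [696]
K = P̄·Hᵀ·S⁻¹ = [9/58; 41/232]
x' − x̄ = [-90/29, -205/58] = K·y
y = (KᵀK)⁻¹·Kᵀ·(x' − x̄) = [-20]
z = y + H·x̄ = [-20] + [18] = [-2]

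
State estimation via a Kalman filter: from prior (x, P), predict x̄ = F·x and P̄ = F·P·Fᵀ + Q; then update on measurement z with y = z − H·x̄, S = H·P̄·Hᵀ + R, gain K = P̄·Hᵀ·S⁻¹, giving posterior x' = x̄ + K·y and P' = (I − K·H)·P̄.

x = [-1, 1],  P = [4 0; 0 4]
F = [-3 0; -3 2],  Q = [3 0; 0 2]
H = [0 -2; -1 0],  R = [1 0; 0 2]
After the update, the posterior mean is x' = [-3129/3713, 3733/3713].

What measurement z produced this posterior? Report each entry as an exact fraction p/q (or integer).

z = [-2, 1]

x̄ = F·x = [3, 5]
P̄ = F·P·Fᵀ + Q = [39 36; 36 54]
S = H·P̄·Hᵀ + R = [217 72; 72 41]
K = P̄·Hᵀ·S⁻¹ = [-144/3713 -3279/3713; -1836/3713 -36/3713]
x' − x̄ = [-14268/3713, -14832/3713] = K·y
y = (KᵀK)⁻¹·Kᵀ·(x' − x̄) = [8, 4]
z = y + H·x̄ = [8, 4] + [-10, -3] = [-2, 1]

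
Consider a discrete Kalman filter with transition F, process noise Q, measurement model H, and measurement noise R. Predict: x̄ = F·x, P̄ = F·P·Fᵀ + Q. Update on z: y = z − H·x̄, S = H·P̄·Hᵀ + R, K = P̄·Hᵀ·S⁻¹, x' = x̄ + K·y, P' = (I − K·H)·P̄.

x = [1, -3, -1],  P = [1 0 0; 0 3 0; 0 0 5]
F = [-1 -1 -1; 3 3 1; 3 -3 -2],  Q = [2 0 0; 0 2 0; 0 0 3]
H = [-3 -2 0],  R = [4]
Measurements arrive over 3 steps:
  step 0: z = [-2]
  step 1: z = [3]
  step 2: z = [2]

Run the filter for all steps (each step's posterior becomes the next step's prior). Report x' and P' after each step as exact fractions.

step 0: x̄ = F·x = [3, -7, 14]
step 0: P̄ = F·P·Fᵀ + Q = [11 -17 16; -17 43 -28; 16 -28 59]
step 0: y = z − H·x̄ = [-7]
step 0: S = H·P̄·Hᵀ + R = [71]
step 0: K = P̄·Hᵀ·S⁻¹ = [1/71; -35/71; 8/71]
step 0: x' = x̄ + K·y = [206/71, -252/71, 938/71]
step 0: P' = (I − K·H)·P̄ = [780/71 -1172/71 1128/71; -1172/71 1828/71 -1708/71; 1128/71 -1708/71 4125/71]
step 1: x̄ = F·x = [-892/71, 800/71, -502/71]
step 1: P̄ = F·P·Fᵀ + Q = [3371/71 -2597/71 1726/71; -2597/71 3163/71 -5694/71; 1726/71 -5694/71 27249/71]
step 1: y = z − H·x̄ = [-863/71]
step 1: S = H·P̄·Hᵀ + R = [12111/71]
step 1: K = P̄·Hᵀ·S⁻¹ = [-4919/12111; 1465/12111; 2070/4037]
step 1: x' = x̄ + K·y = [-92365/12111, 118655/12111, -53704/4037]
step 1: P' = (I − K·H)·P̄ = [234220/12111 -341492/12111 241552/4037; -341492/12111 509308/12111 -366468/4037; 241552/4037 -366468/4037 1368303/4037]
step 2: x̄ = F·x = [134822/12111, -27414/4037, -103612/4037]
step 2: P̄ = F·P·Fᵀ + Q = [3440179/12111 -929183/4037 937802/4037; -929183/4037 808513/4037 -988314/4037; 937802/4037 -988314/4037 2468619/4037]
step 2: y = z − H·x̄ = [88068/4037]
step 2: S = H·P̄·Hᵀ + R = [2420541/4037]
step 2: K = P̄·Hᵀ·S⁻¹ = [-175757/268949; 1170523/2420541; -278926/806847]
step 2: x' = x̄ + K·y = [-2520550/806847, 3032690/806847, -8931012/268949]
step 2: P' = (I − K·H)·P̄ = [22588204/806847 -10942588/268949 26046896/268949; -10942588/268949 145383892/2420541 -116653180/806847; 26046896/268949 -116653180/806847 145190215/268949]

step 0: x' = [206/71, -252/71, 938/71], P' = [780/71 -1172/71 1128/71; -1172/71 1828/71 -1708/71; 1128/71 -1708/71 4125/71]
step 1: x' = [-92365/12111, 118655/12111, -53704/4037], P' = [234220/12111 -341492/12111 241552/4037; -341492/12111 509308/12111 -366468/4037; 241552/4037 -366468/4037 1368303/4037]
step 2: x' = [-2520550/806847, 3032690/806847, -8931012/268949], P' = [22588204/806847 -10942588/268949 26046896/268949; -10942588/268949 145383892/2420541 -116653180/806847; 26046896/268949 -116653180/806847 145190215/268949]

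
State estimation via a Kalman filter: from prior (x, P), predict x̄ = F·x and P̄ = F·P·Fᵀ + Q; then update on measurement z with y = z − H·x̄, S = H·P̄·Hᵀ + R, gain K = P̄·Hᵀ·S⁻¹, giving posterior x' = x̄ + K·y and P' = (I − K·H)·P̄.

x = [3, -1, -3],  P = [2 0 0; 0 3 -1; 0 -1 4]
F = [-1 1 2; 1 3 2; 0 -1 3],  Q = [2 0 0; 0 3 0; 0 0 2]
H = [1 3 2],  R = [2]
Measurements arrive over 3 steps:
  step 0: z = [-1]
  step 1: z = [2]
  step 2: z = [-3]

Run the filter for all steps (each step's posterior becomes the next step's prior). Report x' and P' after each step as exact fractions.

step 0: x̄ = F·x = [-10, -6, -8]
step 0: P̄ = F·P·Fᵀ + Q = [19 15 20; 15 36 8; 20 8 47]
step 0: y = z − H·x̄ = [43]
step 0: S = H·P̄·Hᵀ + R = [799]
step 0: K = P̄·Hᵀ·S⁻¹ = [104/799; 139/799; 138/799]
step 0: x' = x̄ + K·y = [-3518/799, 1183/799, -458/799]
step 0: P' = (I − K·H)·P̄ = [4365/799 -2471/799 1628/799; -2471/799 9443/799 -12790/799; 1628/799 -12790/799 18509/799]
step 1: x̄ = F·x = [3785/799, -885/799, -2557/799]
step 1: P̄ = F·P·Fᵀ + Q = [36712/799 622/799 81466/799; 622/799 3991/799 550/799; 81466/799 550/799 254362/799]
step 1: y = z − H·x̄ = [5582/799]
step 1: S = H·P̄·Hᵀ + R = [1427873/799]
step 1: K = P̄·Hᵀ·S⁻¹ = [201510/1427873; 13695/1427873; 591840/1427873]
step 1: x' = x̄ + K·y = [8171875/1427873, -1485885/1427873, -434819/1427873]
step 1: P' = (I − K·H)·P̄ = [14785724/1427873 -2342356/1427873 -3677818/1427873; -2342356/1427873 6897482/1427873 -9161350/1427873; -3677818/1427873 -9161350/1427873 16172774/1427873]
step 2: x̄ = F·x = [-10527398/1427873, 2844582/1427873, 181428/1427873]
step 2: P̄ = F·P·Fᵀ + Q = [71980632/1427873 1991730/1427873 89668910/1427873; 1991730/1427873 7136169/1427873 3523650/1427873; 89668910/1427873 3523650/1427873 210276294/1427873]
step 2: y = z − H·x̄ = [-2652823/1427873]
step 2: S = H·P̄·Hᵀ + R = [1393076895/1427873]
step 2: K = P̄·Hᵀ·S⁻¹ = [257293642/1393076895; 10149179/464358965; 520792448/1393076895]
step 2: x' = x̄ + K·y = [-10748875712/1393076895, 906231281/464358965, -790565428/1393076895]
step 2: P' = (I − K·H)·P̄ = [23863843012/1393076895 -1181086516/464358965 -6359738542/1393076895; -1181086516/464358965 2104337394/464358965 -2555813654/464358965; -6359738542/1393076895 -2555813654/464358965 15201823162/1393076895]

step 0: x' = [-3518/799, 1183/799, -458/799], P' = [4365/799 -2471/799 1628/799; -2471/799 9443/799 -12790/799; 1628/799 -12790/799 18509/799]
step 1: x' = [8171875/1427873, -1485885/1427873, -434819/1427873], P' = [14785724/1427873 -2342356/1427873 -3677818/1427873; -2342356/1427873 6897482/1427873 -9161350/1427873; -3677818/1427873 -9161350/1427873 16172774/1427873]
step 2: x' = [-10748875712/1393076895, 906231281/464358965, -790565428/1393076895], P' = [23863843012/1393076895 -1181086516/464358965 -6359738542/1393076895; -1181086516/464358965 2104337394/464358965 -2555813654/464358965; -6359738542/1393076895 -2555813654/464358965 15201823162/1393076895]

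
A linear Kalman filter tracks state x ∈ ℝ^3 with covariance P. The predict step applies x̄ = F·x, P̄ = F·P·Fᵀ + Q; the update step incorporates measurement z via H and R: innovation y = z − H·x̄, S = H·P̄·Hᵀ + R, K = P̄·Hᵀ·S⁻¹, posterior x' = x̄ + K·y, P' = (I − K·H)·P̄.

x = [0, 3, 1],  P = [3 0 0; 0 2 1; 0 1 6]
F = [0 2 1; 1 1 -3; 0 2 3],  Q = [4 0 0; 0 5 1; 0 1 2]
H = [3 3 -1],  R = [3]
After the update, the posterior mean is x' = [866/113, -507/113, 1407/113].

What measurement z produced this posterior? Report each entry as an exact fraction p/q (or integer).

z = [-3]

x̄ = F·x = [7, 0, 9]
P̄ = F·P·Fᵀ + Q = [22 -19 34; -19 58 -52; 34 -52 76]
S = H·P̄·Hᵀ + R = [565]
K = P̄·Hᵀ·S⁻¹ = [-5/113; 169/565; -26/113]
x' − x̄ = [75/113, -507/113, 390/113] = K·y
y = (KᵀK)⁻¹·Kᵀ·(x' − x̄) = [-15]
z = y + H·x̄ = [-15] + [12] = [-3]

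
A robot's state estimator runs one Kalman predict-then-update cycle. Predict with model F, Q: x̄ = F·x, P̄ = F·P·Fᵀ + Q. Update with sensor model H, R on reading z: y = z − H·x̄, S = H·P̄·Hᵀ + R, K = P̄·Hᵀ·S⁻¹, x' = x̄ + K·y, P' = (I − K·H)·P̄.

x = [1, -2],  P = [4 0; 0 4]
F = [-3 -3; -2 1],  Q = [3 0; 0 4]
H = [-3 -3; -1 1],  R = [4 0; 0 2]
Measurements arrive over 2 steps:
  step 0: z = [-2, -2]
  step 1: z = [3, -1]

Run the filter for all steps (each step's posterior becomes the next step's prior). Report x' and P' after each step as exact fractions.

step 0: x̄ = F·x = [3, -4]
step 0: P̄ = F·P·Fᵀ + Q = [75 12; 12 24]
step 0: y = z − H·x̄ = [-5, 5]
step 0: S = H·P̄·Hᵀ + R = [1111 153; 153 77]
step 0: K = P̄·Hᵀ·S⁻¹ = [-5229/31069 -15030/31069; -5076/31069 14928/31069]
step 0: x' = x̄ + K·y = [44202/31069, -24256/31069]
step 0: P' = (I − K·H)·P̄ = [18516/31069 -11544/31069; -11544/31069 18312/31069]
step 1: x̄ = F·x = [-59838/31069, -112660/31069]
step 1: P̄ = F·P·Fᵀ + Q = [216867/31069 21528/31069; 21528/31069 262828/31069]
step 1: y = z − H·x̄ = [-424287/31069, 21753/31069]
step 1: S = H·P̄·Hᵀ + R = [4829035/31069 -137883/31069; -137883/31069 498777/31069]
step 1: K = P̄·Hᵀ·S⁻¹ = [-2058063/12818779 -5589230/12818779; -2104024/12818779 16859612/38456337]
step 1: x' = x̄ + K·y = [-496419/12818779, -13814560/12818779]
step 1: P' = (I − K·H)·P̄ = [6961272/12818779 -4217188/12818779; -4217188/12818779 21067660/38456337]

step 0: x' = [44202/31069, -24256/31069], P' = [18516/31069 -11544/31069; -11544/31069 18312/31069]
step 1: x' = [-496419/12818779, -13814560/12818779], P' = [6961272/12818779 -4217188/12818779; -4217188/12818779 21067660/38456337]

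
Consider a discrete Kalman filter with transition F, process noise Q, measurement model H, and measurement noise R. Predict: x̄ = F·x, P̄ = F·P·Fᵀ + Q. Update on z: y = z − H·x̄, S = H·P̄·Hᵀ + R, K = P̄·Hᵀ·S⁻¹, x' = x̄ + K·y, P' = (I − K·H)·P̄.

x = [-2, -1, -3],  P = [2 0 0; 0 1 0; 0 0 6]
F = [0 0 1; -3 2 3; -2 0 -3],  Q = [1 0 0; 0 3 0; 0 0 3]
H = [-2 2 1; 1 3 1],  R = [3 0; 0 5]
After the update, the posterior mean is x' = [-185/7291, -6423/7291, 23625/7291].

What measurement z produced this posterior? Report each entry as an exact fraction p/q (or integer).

z = [1, 1]

x̄ = F·x = [-3, -5, 13]
P̄ = F·P·Fᵀ + Q = [7 18 -18; 18 79 -42; -18 -42 65]
S = H·P̄·Hᵀ + R = [172 261; 261 608]
K = P̄·Hᵀ·S⁻¹ = [-8791/36455 6352/36455; -6953/36455 15756/36455; 6191/7291 -3605/7291]
x' − x̄ = [21688/7291, 30032/7291, -71158/7291] = K·y
y = (KᵀK)⁻¹·Kᵀ·(x' − x̄) = [-8, 6]
z = y + H·x̄ = [-8, 6] + [9, -5] = [1, 1]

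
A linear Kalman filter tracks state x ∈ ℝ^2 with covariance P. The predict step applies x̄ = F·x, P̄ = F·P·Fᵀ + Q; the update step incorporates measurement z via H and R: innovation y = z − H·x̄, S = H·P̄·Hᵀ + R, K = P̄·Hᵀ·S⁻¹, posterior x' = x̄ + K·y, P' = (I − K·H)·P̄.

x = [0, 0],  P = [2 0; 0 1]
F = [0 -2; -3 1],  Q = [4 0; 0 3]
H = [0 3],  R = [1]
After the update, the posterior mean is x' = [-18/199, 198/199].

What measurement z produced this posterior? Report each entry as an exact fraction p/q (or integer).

x̄ = F·x = [0, 0]
P̄ = F·P·Fᵀ + Q = [8 -2; -2 22]
S = H·P̄·Hᵀ + R = [199]
K = P̄·Hᵀ·S⁻¹ = [-6/199; 66/199]
x' − x̄ = [-18/199, 198/199] = K·y
y = (KᵀK)⁻¹·Kᵀ·(x' − x̄) = [3]
z = y + H·x̄ = [3] + [0] = [3]

z = [3]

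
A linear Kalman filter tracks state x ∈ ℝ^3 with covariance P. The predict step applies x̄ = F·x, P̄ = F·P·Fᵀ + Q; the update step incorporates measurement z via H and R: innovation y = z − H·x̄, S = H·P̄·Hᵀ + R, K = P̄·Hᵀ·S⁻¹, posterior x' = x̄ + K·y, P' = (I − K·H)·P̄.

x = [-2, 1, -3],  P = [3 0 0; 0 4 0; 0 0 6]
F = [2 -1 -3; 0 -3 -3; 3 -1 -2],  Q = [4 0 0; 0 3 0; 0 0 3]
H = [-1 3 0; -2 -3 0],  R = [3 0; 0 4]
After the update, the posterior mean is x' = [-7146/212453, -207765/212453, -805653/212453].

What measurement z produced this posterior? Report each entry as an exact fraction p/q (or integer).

x̄ = F·x = [4, 6, -1]
P̄ = F·P·Fᵀ + Q = [74 66 58; 66 93 48; 58 48 58]
S = H·P̄·Hᵀ + R = [518 -887; -887 1929]
K = P̄·Hᵀ·S⁻¹ = [-67706/212453 -69240/212453; 46320/212453 -23967/212453; -64726/212453 -58398/212453]
x' − x̄ = [-856958/212453, -1482483/212453, -593200/212453] = K·y
y = (KᵀK)⁻¹·Kᵀ·(x' − x̄) = [-17, 29]
z = y + H·x̄ = [-17, 29] + [14, -26] = [-3, 3]

z = [-3, 3]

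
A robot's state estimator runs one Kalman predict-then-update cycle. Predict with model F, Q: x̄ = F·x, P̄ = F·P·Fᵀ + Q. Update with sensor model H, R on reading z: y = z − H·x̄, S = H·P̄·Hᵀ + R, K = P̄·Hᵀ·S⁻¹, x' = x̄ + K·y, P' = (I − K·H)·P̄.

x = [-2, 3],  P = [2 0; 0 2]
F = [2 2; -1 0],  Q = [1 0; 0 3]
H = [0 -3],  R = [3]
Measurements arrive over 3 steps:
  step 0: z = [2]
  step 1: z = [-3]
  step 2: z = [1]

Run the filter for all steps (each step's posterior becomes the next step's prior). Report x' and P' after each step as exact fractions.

step 0: x' = [4, -1/2], P' = [14 -1/4; -1/4 5/16]
step 1: x' = [-97/104, 47/52], P' = [2625/208 -55/104; -55/104 17/52]
step 2: x' = [3706/1991, -611/1991], P' = [23695/1991 -1006/1991; -1006/1991 3249/9955]

step 0: x̄ = F·x = [2, 2]
step 0: P̄ = F·P·Fᵀ + Q = [17 -4; -4 5]
step 0: y = z − H·x̄ = [8]
step 0: S = H·P̄·Hᵀ + R = [48]
step 0: K = P̄·Hᵀ·S⁻¹ = [1/4; -5/16]
step 0: x' = x̄ + K·y = [4, -1/2]
step 0: P' = (I − K·H)·P̄ = [14 -1/4; -1/4 5/16]
step 1: x̄ = F·x = [7, -4]
step 1: P̄ = F·P·Fᵀ + Q = [225/4 -55/2; -55/2 17]
step 1: y = z − H·x̄ = [-15]
step 1: S = H·P̄·Hᵀ + R = [156]
step 1: K = P̄·Hᵀ·S⁻¹ = [55/104; -17/52]
step 1: x' = x̄ + K·y = [-97/104, 47/52]
step 1: P' = (I − K·H)·P̄ = [2625/208 -55/104; -55/104 17/52]
step 2: x̄ = F·x = [-3/52, 97/104]
step 2: P̄ = F·P·Fᵀ + Q = [2525/52 -2515/104; -2515/104 3249/208]
step 2: y = z − H·x̄ = [395/104]
step 2: S = H·P̄·Hᵀ + R = [29865/208]
step 2: K = P̄·Hᵀ·S⁻¹ = [1006/1991; -3249/9955]
step 2: x' = x̄ + K·y = [3706/1991, -611/1991]
step 2: P' = (I − K·H)·P̄ = [23695/1991 -1006/1991; -1006/1991 3249/9955]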